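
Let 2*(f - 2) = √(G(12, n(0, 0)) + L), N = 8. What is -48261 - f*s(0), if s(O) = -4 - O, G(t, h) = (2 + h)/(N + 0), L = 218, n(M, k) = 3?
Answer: -48253 + √3498/2 ≈ -48223.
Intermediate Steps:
G(t, h) = ¼ + h/8 (G(t, h) = (2 + h)/(8 + 0) = (2 + h)/8 = (2 + h)*(⅛) = ¼ + h/8)
f = 2 + √3498/8 (f = 2 + √((¼ + (⅛)*3) + 218)/2 = 2 + √((¼ + 3/8) + 218)/2 = 2 + √(5/8 + 218)/2 = 2 + √(1749/8)/2 = 2 + (√3498/4)/2 = 2 + √3498/8 ≈ 9.3930)
-48261 - f*s(0) = -48261 - (2 + √3498/8)*(-4 - 1*0) = -48261 - (2 + √3498/8)*(-4 + 0) = -48261 - (2 + √3498/8)*(-4) = -48261 - (-8 - √3498/2) = -48261 + (8 + √3498/2) = -48253 + √3498/2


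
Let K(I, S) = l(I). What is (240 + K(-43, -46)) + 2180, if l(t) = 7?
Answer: 2427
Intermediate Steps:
K(I, S) = 7
(240 + K(-43, -46)) + 2180 = (240 + 7) + 2180 = 247 + 2180 = 2427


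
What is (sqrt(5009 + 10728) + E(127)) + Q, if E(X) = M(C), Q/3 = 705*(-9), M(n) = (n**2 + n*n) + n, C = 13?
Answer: -18684 + sqrt(15737) ≈ -18559.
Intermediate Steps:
M(n) = n + 2*n**2 (M(n) = (n**2 + n**2) + n = 2*n**2 + n = n + 2*n**2)
Q = -19035 (Q = 3*(705*(-9)) = 3*(-6345) = -19035)
E(X) = 351 (E(X) = 13*(1 + 2*13) = 13*(1 + 26) = 13*27 = 351)
(sqrt(5009 + 10728) + E(127)) + Q = (sqrt(5009 + 10728) + 351) - 19035 = (sqrt(15737) + 351) - 19035 = (351 + sqrt(15737)) - 19035 = -18684 + sqrt(15737)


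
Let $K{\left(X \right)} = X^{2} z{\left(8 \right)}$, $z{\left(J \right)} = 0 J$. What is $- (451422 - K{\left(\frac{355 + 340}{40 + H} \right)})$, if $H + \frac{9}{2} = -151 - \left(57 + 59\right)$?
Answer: $-451422$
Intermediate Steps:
$H = - \frac{543}{2}$ ($H = - \frac{9}{2} - 267 = - \frac{543}{2} \approx -271.5$)
$z{\left(J \right)} = 0$
$K{\left(X \right)} = 0$ ($K{\left(X \right)} = X^{2} \cdot 0 = 0$)
$- (451422 - K{\left(\frac{355 + 340}{40 + H} \right)}) = - (451422 - 0) = - (451422 + 0) = \left(-1\right) 451422 = -451422$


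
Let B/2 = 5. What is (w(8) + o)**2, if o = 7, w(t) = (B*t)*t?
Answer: 418609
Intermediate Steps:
B = 10 (B = 2*5 = 10)
w(t) = 10*t**2 (w(t) = (10*t)*t = 10*t**2)
(w(8) + o)**2 = (10*8**2 + 7)**2 = (10*64 + 7)**2 = (640 + 7)**2 = 647**2 = 418609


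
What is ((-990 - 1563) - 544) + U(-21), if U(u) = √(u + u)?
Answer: -3097 + I*√42 ≈ -3097.0 + 6.4807*I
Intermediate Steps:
U(u) = √2*√u (U(u) = √(2*u) = √2*√u)
((-990 - 1563) - 544) + U(-21) = ((-990 - 1563) - 544) + √2*√(-21) = (-2553 - 544) + √2*(I*√21) = -3097 + I*√42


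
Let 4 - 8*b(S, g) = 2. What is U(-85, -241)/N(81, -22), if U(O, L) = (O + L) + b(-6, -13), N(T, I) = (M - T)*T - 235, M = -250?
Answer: 1303/108184 ≈ 0.012044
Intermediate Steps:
b(S, g) = ¼ (b(S, g) = ½ - ⅛*2 = ½ - ¼ = ¼)
N(T, I) = -235 + T*(-250 - T) (N(T, I) = (-250 - T)*T - 235 = T*(-250 - T) - 235 = -235 + T*(-250 - T))
U(O, L) = ¼ + L + O (U(O, L) = (O + L) + ¼ = (L + O) + ¼ = ¼ + L + O)
U(-85, -241)/N(81, -22) = (¼ - 241 - 85)/(-235 - 1*81² - 250*81) = -1303/(4*(-235 - 1*6561 - 20250)) = -1303/(4*(-235 - 6561 - 20250)) = -1303/4/(-27046) = -1303/4*(-1/27046) = 1303/108184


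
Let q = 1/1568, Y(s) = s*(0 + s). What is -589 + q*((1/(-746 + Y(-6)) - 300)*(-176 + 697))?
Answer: -766695441/1113280 ≈ -688.68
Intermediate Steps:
Y(s) = s² (Y(s) = s*s = s²)
q = 1/1568 ≈ 0.00063775
-589 + q*((1/(-746 + Y(-6)) - 300)*(-176 + 697)) = -589 + ((1/(-746 + (-6)²) - 300)*(-176 + 697))/1568 = -589 + ((1/(-746 + 36) - 300)*521)/1568 = -589 + ((1/(-710) - 300)*521)/1568 = -589 + ((-1/710 - 300)*521)/1568 = -589 + (-213001/710*521)/1568 = -589 + (1/1568)*(-110973521/710) = -589 - 110973521/1113280 = -766695441/1113280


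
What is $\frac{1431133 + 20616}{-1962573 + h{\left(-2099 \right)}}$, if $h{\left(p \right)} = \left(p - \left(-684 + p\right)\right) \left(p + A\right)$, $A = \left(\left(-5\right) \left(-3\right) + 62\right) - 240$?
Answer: $- \frac{1451749}{3509781} \approx -0.41363$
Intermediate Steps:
$A = -163$ ($A = \left(15 + 62\right) - 240 = 77 - 240 = -163$)
$h{\left(p \right)} = -111492 + 684 p$ ($h{\left(p \right)} = \left(p - \left(-684 + p\right)\right) \left(p - 163\right) = 684 \left(-163 + p\right) = -111492 + 684 p$)
$\frac{1431133 + 20616}{-1962573 + h{\left(-2099 \right)}} = \frac{1431133 + 20616}{-1962573 + \left(-111492 + 684 \left(-2099\right)\right)} = \frac{1451749}{-1962573 - 1547208} = \frac{1451749}{-3509781} = 1451749 \left(- \frac{1}{3509781}\right) = - \frac{1451749}{3509781}$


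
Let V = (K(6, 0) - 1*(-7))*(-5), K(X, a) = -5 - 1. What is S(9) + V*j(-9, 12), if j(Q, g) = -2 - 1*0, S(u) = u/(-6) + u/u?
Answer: 19/2 ≈ 9.5000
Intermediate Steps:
S(u) = 1 - u/6 (S(u) = u*(-1/6) + 1 = -u/6 + 1 = 1 - u/6)
K(X, a) = -6
j(Q, g) = -2 (j(Q, g) = -2 + 0 = -2)
V = -5 (V = (-6 - 1*(-7))*(-5) = (-6 + 7)*(-5) = 1*(-5) = -5)
S(9) + V*j(-9, 12) = (1 - 1/6*9) - 5*(-2) = (1 - 3/2) + 10 = -1/2 + 10 = 19/2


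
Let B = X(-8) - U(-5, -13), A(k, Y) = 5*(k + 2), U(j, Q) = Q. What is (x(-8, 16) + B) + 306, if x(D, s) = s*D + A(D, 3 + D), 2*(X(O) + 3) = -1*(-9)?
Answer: 325/2 ≈ 162.50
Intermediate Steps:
A(k, Y) = 10 + 5*k (A(k, Y) = 5*(2 + k) = 10 + 5*k)
X(O) = 3/2 (X(O) = -3 + (-1*(-9))/2 = -3 + (½)*9 = -3 + 9/2 = 3/2)
B = 29/2 (B = 3/2 - 1*(-13) = 3/2 + 13 = 29/2 ≈ 14.500)
x(D, s) = 10 + 5*D + D*s (x(D, s) = s*D + (10 + 5*D) = D*s + (10 + 5*D) = 10 + 5*D + D*s)
(x(-8, 16) + B) + 306 = ((10 + 5*(-8) - 8*16) + 29/2) + 306 = ((10 - 40 - 128) + 29/2) + 306 = (-158 + 29/2) + 306 = -287/2 + 306 = 325/2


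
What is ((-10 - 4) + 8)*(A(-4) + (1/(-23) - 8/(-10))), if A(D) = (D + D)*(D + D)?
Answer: -44682/115 ≈ -388.54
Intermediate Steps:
A(D) = 4*D² (A(D) = (2*D)*(2*D) = 4*D²)
((-10 - 4) + 8)*(A(-4) + (1/(-23) - 8/(-10))) = ((-10 - 4) + 8)*(4*(-4)² + (1/(-23) - 8/(-10))) = (-14 + 8)*(4*16 + (1*(-1/23) - 8*(-⅒))) = -6*(64 + (-1/23 + ⅘)) = -6*(64 + 87/115) = -6*7447/115 = -44682/115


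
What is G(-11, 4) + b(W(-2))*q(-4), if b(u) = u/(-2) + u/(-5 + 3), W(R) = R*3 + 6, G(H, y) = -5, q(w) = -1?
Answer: -5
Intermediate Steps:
W(R) = 6 + 3*R (W(R) = 3*R + 6 = 6 + 3*R)
b(u) = -u (b(u) = u*(-1/2) + u/(-2) = -u/2 + u*(-1/2) = -u/2 - u/2 = -u)
G(-11, 4) + b(W(-2))*q(-4) = -5 - (6 + 3*(-2))*(-1) = -5 - (6 - 6)*(-1) = -5 - 1*0*(-1) = -5 + 0*(-1) = -5 + 0 = -5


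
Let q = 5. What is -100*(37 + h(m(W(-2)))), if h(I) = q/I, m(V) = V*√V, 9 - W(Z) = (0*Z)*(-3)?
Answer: -100400/27 ≈ -3718.5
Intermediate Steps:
W(Z) = 9 (W(Z) = 9 - 0*Z*(-3) = 9 - 0*(-3) = 9 - 1*0 = 9 + 0 = 9)
m(V) = V^(3/2)
h(I) = 5/I
-100*(37 + h(m(W(-2)))) = -100*(37 + 5/(9^(3/2))) = -100*(37 + 5/27) = -100*1004/27 = -100400/27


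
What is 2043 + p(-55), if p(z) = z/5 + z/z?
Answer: 2033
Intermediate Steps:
p(z) = 1 + z/5 (p(z) = z*(⅕) + 1 = z/5 + 1 = 1 + z/5)
2043 + p(-55) = 2043 + (1 + (⅕)*(-55)) = 2043 + (1 - 11) = 2043 - 10 = 2033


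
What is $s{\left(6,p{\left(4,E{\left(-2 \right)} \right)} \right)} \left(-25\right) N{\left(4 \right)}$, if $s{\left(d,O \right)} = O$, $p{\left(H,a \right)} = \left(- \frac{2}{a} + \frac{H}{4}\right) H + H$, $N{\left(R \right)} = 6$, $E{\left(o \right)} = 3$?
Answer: $-800$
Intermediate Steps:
$p{\left(H,a \right)} = H + H \left(- \frac{2}{a} + \frac{H}{4}\right)$ ($p{\left(H,a \right)} = \left(- \frac{2}{a} + H \frac{1}{4}\right) H + H = \left(- \frac{2}{a} + \frac{H}{4}\right) H + H = H \left(- \frac{2}{a} + \frac{H}{4}\right) + H = H + H \left(- \frac{2}{a} + \frac{H}{4}\right)$)
$s{\left(6,p{\left(4,E{\left(-2 \right)} \right)} \right)} \left(-25\right) N{\left(4 \right)} = \frac{1}{4} \cdot 4 \cdot \frac{1}{3} \left(-8 + 3 \left(4 + 4\right)\right) \left(-25\right) 6 = \frac{1}{4} \cdot 4 \cdot \frac{1}{3} \left(-8 + 3 \cdot 8\right) \left(-25\right) 6 = \frac{1}{4} \cdot 4 \cdot \frac{1}{3} \left(-8 + 24\right) \left(-25\right) 6 = \frac{1}{4} \cdot 4 \cdot \frac{1}{3} \cdot 16 \left(-25\right) 6 = \frac{16}{3} \left(-25\right) 6 = \left(- \frac{400}{3}\right) 6 = -800$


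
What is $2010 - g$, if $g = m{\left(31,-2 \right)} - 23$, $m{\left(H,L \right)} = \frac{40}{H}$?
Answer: $\frac{62983}{31} \approx 2031.7$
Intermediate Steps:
$g = - \frac{673}{31}$ ($g = \frac{40}{31} - 23 = - \frac{673}{31} \approx -21.71$)
$2010 - g = 2010 - - \frac{673}{31} = 2010 + \frac{673}{31} = \frac{62983}{31}$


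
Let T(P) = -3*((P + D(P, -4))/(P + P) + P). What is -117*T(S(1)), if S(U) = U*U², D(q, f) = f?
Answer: -351/2 ≈ -175.50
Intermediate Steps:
S(U) = U³
T(P) = -3*P - 3*(-4 + P)/(2*P) (T(P) = -3*((P - 4)/(P + P) + P) = -3*((-4 + P)/((2*P)) + P) = -3*((-4 + P)*(1/(2*P)) + P) = -3*((-4 + P)/(2*P) + P) = -3*(P + (-4 + P)/(2*P)) = -3*P - 3*(-4 + P)/(2*P))
-117*T(S(1)) = -117*(-3/2 - 3*1³ + 6/(1³)) = -117*(-3/2 - 3*1 + 6/1) = -117*(-3/2 - 3 + 6*1) = -117*(-3/2 - 3 + 6) = -117*3/2 = -351/2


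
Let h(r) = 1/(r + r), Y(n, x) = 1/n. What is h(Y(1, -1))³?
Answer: ⅛ ≈ 0.12500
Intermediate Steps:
h(r) = 1/(2*r)
h(Y(1, -1))³ = (1/(2*(1/1)))³ = ((½)/1)³ = ((½)*1)³ = (½)³ = ⅛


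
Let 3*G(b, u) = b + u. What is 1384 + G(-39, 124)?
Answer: 4237/3 ≈ 1412.3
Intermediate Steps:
G(b, u) = b/3 + u/3 (G(b, u) = (b + u)/3 = b/3 + u/3)
1384 + G(-39, 124) = 1384 + ((⅓)*(-39) + (⅓)*124) = 1384 + (-13 + 124/3) = 1384 + 85/3 = 4237/3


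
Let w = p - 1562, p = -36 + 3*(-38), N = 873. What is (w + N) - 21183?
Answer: -22022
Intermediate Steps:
p = -150 (p = -36 - 114 = -150)
w = -1712 (w = -150 - 1562 = -1712)
(w + N) - 21183 = (-1712 + 873) - 21183 = -839 - 21183 = -22022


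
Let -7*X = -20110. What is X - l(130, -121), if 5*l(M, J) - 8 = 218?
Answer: 98968/35 ≈ 2827.7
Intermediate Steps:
X = 20110/7 (X = -⅐*(-20110) = 20110/7 ≈ 2872.9)
l(M, J) = 226/5 (l(M, J) = 8/5 + (⅕)*218 = 8/5 + 218/5 = 226/5)
X - l(130, -121) = 20110/7 - 1*226/5 = 20110/7 - 226/5 = 98968/35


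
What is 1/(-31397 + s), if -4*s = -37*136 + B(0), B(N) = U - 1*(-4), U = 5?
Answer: -4/120565 ≈ -3.3177e-5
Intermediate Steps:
B(N) = 9 (B(N) = 5 - 1*(-4) = 5 + 4 = 9)
s = 5023/4 (s = -(-37*136 + 9)/4 = -(-5032 + 9)/4 = -¼*(-5023) = 5023/4 ≈ 1255.8)
1/(-31397 + s) = 1/(-31397 + 5023/4) = 1/(-120565/4) = -4/120565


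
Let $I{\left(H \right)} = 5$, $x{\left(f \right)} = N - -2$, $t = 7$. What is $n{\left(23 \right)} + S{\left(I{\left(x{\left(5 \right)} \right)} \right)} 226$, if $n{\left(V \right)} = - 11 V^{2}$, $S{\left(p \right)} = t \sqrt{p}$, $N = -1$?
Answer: $-5819 + 1582 \sqrt{5} \approx -2281.5$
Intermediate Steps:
$x{\left(f \right)} = 1$ ($x{\left(f \right)} = -1 - -2 = -1 + 2 = 1$)
$S{\left(p \right)} = 7 \sqrt{p}$
$n{\left(23 \right)} + S{\left(I{\left(x{\left(5 \right)} \right)} \right)} 226 = - 11 \cdot 23^{2} + 7 \sqrt{5} \cdot 226 = \left(-11\right) 529 + 1582 \sqrt{5} = -5819 + 1582 \sqrt{5}$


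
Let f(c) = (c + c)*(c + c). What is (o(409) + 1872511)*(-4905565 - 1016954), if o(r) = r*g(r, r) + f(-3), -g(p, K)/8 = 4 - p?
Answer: -18938480463933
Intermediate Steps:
f(c) = 4*c² (f(c) = (2*c)*(2*c) = 4*c²)
g(p, K) = -32 + 8*p (g(p, K) = -8*(4 - p) = -32 + 8*p)
o(r) = 36 + r*(-32 + 8*r) (o(r) = r*(-32 + 8*r) + 4*(-3)² = r*(-32 + 8*r) + 4*9 = r*(-32 + 8*r) + 36 = 36 + r*(-32 + 8*r))
(o(409) + 1872511)*(-4905565 - 1016954) = ((36 + 8*409*(-4 + 409)) + 1872511)*(-4905565 - 1016954) = ((36 + 8*409*405) + 1872511)*(-5922519) = ((36 + 1325160) + 1872511)*(-5922519) = (1325196 + 1872511)*(-5922519) = 3197707*(-5922519) = -18938480463933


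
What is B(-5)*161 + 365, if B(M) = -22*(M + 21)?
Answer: -56307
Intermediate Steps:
B(M) = -462 - 22*M (B(M) = -22*(21 + M) = -462 - 22*M)
B(-5)*161 + 365 = (-462 - 22*(-5))*161 + 365 = (-462 + 110)*161 + 365 = -352*161 + 365 = -56672 + 365 = -56307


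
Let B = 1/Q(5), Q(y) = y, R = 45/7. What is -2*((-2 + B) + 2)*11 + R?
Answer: 71/35 ≈ 2.0286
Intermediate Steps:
R = 45/7 (R = 45*(⅐) = 45/7 ≈ 6.4286)
B = ⅕ (B = 1/5 = ⅕ ≈ 0.20000)
-2*((-2 + B) + 2)*11 + R = -2*((-2 + ⅕) + 2)*11 + 45/7 = -2*(-9/5 + 2)*11 + 45/7 = -2*⅕*11 + 45/7 = -⅖*11 + 45/7 = -22/5 + 45/7 = 71/35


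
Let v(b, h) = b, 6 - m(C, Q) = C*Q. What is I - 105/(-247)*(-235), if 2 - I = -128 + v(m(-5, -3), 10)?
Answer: 9658/247 ≈ 39.101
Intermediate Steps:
m(C, Q) = 6 - C*Q
I = 139 (I = 2 - (-128 + (6 - 1*(-5)*(-3))) = 2 - (-128 + (6 - 15)) = 2 - (-128 - 9) = 2 - 1*(-137) = 2 + 137 = 139)
I - 105/(-247)*(-235) = 139 - 105/(-247)*(-235) = 139 - 105*(-1/247)*(-235) = 139 + (105/247)*(-235) = 139 - 24675/247 = 9658/247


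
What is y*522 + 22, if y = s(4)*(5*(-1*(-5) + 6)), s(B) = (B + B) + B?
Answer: 344542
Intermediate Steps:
s(B) = 3*B (s(B) = 2*B + B = 3*B)
y = 660 (y = (3*4)*(5*(-1*(-5) + 6)) = 12*(5*(5 + 6)) = 12*(5*11) = 12*55 = 660)
y*522 + 22 = 660*522 + 22 = 344520 + 22 = 344542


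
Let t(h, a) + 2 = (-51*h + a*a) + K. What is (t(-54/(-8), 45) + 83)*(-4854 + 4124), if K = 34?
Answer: -2621795/2 ≈ -1.3109e+6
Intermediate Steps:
t(h, a) = 32 + a**2 - 51*h (t(h, a) = -2 + ((-51*h + a*a) + 34) = -2 + ((-51*h + a**2) + 34) = -2 + ((a**2 - 51*h) + 34) = -2 + (34 + a**2 - 51*h) = 32 + a**2 - 51*h)
(t(-54/(-8), 45) + 83)*(-4854 + 4124) = ((32 + 45**2 - (-2754)/(-8)) + 83)*(-4854 + 4124) = ((32 + 2025 - (-2754)*(-1)/8) + 83)*(-730) = ((32 + 2025 - 51*27/4) + 83)*(-730) = ((32 + 2025 - 1377/4) + 83)*(-730) = (6851/4 + 83)*(-730) = (7183/4)*(-730) = -2621795/2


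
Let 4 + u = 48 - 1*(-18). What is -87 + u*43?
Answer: 2579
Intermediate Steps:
u = 62 (u = -4 + (48 - 1*(-18)) = -4 + (48 + 18) = -4 + 66 = 62)
-87 + u*43 = -87 + 62*43 = -87 + 2666 = 2579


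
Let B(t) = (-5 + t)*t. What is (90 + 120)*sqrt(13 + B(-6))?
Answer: 210*sqrt(79) ≈ 1866.5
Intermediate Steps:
B(t) = t*(-5 + t)
(90 + 120)*sqrt(13 + B(-6)) = (90 + 120)*sqrt(13 - 6*(-5 - 6)) = 210*sqrt(13 - 6*(-11)) = 210*sqrt(13 + 66) = 210*sqrt(79)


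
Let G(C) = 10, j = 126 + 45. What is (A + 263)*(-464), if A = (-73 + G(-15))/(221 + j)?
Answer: -853702/7 ≈ -1.2196e+5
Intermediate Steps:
j = 171
A = -9/56 (A = (-73 + 10)/(221 + 171) = -63/392 = -63*1/392 = -9/56 ≈ -0.16071)
(A + 263)*(-464) = (-9/56 + 263)*(-464) = (14719/56)*(-464) = -853702/7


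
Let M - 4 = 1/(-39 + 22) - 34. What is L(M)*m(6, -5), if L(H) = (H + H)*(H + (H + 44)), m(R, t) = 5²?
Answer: 7000700/289 ≈ 24224.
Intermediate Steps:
M = -511/17 (M = 4 + (1/(-39 + 22) - 34) = 4 + (1/(-17) - 34) = 4 + (-1/17 - 34) = 4 - 579/17 = -511/17 ≈ -30.059)
m(R, t) = 25
L(H) = 2*H*(44 + 2*H) (L(H) = (2*H)*(H + (44 + H)) = (2*H)*(44 + 2*H) = 2*H*(44 + 2*H))
L(M)*m(6, -5) = (4*(-511/17)*(22 - 511/17))*25 = (4*(-511/17)*(-137/17))*25 = (280028/289)*25 = 7000700/289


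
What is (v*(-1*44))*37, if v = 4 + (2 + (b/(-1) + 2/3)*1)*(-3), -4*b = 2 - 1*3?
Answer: 5291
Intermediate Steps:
b = ¼ (b = -(2 - 1*3)/4 = -(2 - 3)/4 = -¼*(-1) = ¼ ≈ 0.25000)
v = -13/4 (v = 4 + (2 + ((¼)/(-1) + 2/3)*1)*(-3) = 4 + (2 + ((¼)*(-1) + 2*(⅓))*1)*(-3) = 4 + (2 + (-¼ + ⅔)*1)*(-3) = 4 + (2 + (5/12)*1)*(-3) = 4 + (2 + 5/12)*(-3) = 4 + (29/12)*(-3) = 4 - 29/4 = -13/4 ≈ -3.2500)
(v*(-1*44))*37 = -(-13)*44/4*37 = -13/4*(-44)*37 = 143*37 = 5291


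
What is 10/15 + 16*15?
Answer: 722/3 ≈ 240.67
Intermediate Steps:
10/15 + 16*15 = 10*(1/15) + 240 = ⅔ + 240 = 722/3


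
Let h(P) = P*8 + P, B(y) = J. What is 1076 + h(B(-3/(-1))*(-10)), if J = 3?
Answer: 806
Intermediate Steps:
B(y) = 3
h(P) = 9*P (h(P) = 8*P + P = 9*P)
1076 + h(B(-3/(-1))*(-10)) = 1076 + 9*(3*(-10)) = 1076 + 9*(-30) = 1076 - 270 = 806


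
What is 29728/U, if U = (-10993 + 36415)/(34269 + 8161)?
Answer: 630679520/12711 ≈ 49617.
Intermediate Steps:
U = 12711/21215 (U = 25422/42430 = 25422*(1/42430) = 12711/21215 ≈ 0.59915)
29728/U = 29728/(12711/21215) = 29728*(21215/12711) = 630679520/12711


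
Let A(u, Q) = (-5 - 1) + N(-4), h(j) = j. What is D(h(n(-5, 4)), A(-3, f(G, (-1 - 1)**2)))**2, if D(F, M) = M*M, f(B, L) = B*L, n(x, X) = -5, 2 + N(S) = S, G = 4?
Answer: 20736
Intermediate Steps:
N(S) = -2 + S
A(u, Q) = -12 (A(u, Q) = (-5 - 1) + (-2 - 4) = -6 - 6 = -12)
D(F, M) = M**2
D(h(n(-5, 4)), A(-3, f(G, (-1 - 1)**2)))**2 = ((-12)**2)**2 = 144**2 = 20736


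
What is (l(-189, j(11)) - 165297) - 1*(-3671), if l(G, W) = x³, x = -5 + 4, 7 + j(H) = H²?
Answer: -161627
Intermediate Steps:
j(H) = -7 + H²
x = -1
l(G, W) = -1 (l(G, W) = (-1)³ = -1)
(l(-189, j(11)) - 165297) - 1*(-3671) = (-1 - 165297) - 1*(-3671) = -165298 + 3671 = -161627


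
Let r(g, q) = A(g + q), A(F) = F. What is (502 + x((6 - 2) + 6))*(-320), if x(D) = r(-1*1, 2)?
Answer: -160960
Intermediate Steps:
r(g, q) = g + q
x(D) = 1 (x(D) = -1*1 + 2 = -1 + 2 = 1)
(502 + x((6 - 2) + 6))*(-320) = (502 + 1)*(-320) = 503*(-320) = -160960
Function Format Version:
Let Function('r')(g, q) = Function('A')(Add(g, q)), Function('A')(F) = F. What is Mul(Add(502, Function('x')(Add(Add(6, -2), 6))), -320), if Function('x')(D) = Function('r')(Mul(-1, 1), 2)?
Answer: -160960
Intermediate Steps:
Function('r')(g, q) = Add(g, q)
Function('x')(D) = 1 (Function('x')(D) = Add(Mul(-1, 1), 2) = Add(-1, 2) = 1)
Mul(Add(502, Function('x')(Add(Add(6, -2), 6))), -320) = Mul(Add(502, 1), -320) = Mul(503, -320) = -160960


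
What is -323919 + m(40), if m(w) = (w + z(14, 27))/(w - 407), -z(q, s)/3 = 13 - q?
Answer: -118878316/367 ≈ -3.2392e+5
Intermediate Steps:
z(q, s) = -39 + 3*q (z(q, s) = -3*(13 - q) = -39 + 3*q)
m(w) = (3 + w)/(-407 + w) (m(w) = (w + (-39 + 3*14))/(w - 407) = (w + (-39 + 42))/(-407 + w) = (w + 3)/(-407 + w) = (3 + w)/(-407 + w))
-323919 + m(40) = -323919 + (3 + 40)/(-407 + 40) = -323919 + 43/(-367) = -323919 - 1/367*43 = -323919 - 43/367 = -118878316/367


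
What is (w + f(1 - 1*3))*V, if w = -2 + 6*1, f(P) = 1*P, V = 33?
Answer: 66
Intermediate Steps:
f(P) = P
w = 4 (w = -2 + 6 = 4)
(w + f(1 - 1*3))*V = (4 + (1 - 1*3))*33 = (4 + (1 - 3))*33 = (4 - 2)*33 = 2*33 = 66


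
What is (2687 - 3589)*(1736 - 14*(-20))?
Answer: -1818432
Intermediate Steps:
(2687 - 3589)*(1736 - 14*(-20)) = -902*(1736 + 280) = -902*2016 = -1818432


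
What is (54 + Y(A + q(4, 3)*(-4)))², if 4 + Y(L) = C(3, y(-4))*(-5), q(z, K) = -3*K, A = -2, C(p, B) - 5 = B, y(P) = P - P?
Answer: 625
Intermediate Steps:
y(P) = 0
C(p, B) = 5 + B
Y(L) = -29 (Y(L) = -4 + (5 + 0)*(-5) = -4 + 5*(-5) = -4 - 25 = -29)
(54 + Y(A + q(4, 3)*(-4)))² = (54 - 29)² = 25² = 625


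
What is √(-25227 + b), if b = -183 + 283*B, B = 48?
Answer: 9*I*√146 ≈ 108.75*I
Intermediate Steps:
b = 13401 (b = -183 + 283*48 = -183 + 13584 = 13401)
√(-25227 + b) = √(-25227 + 13401) = √(-11826) = 9*I*√146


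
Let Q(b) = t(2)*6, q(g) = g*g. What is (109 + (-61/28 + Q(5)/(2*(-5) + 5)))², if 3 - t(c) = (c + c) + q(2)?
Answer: 9979281/784 ≈ 12729.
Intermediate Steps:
q(g) = g²
t(c) = -1 - 2*c (t(c) = 3 - ((c + c) + 2²) = 3 - (2*c + 4) = 3 - (4 + 2*c) = 3 + (-4 - 2*c) = -1 - 2*c)
Q(b) = -30 (Q(b) = (-1 - 2*2)*6 = (-1 - 4)*6 = -5*6 = -30)
(109 + (-61/28 + Q(5)/(2*(-5) + 5)))² = (109 + (-61/28 - 30/(2*(-5) + 5)))² = (109 + (-61*1/28 - 30/(-10 + 5)))² = (109 + (-61/28 - 30/(-5)))² = (109 + (-61/28 - 30*(-⅕)))² = (109 + (-61/28 + 6))² = (109 + 107/28)² = (3159/28)² = 9979281/784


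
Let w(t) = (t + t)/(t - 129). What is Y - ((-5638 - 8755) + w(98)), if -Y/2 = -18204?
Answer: 1575027/31 ≈ 50807.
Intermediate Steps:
Y = 36408 (Y = -2*(-18204) = 36408)
w(t) = 2*t/(-129 + t) (w(t) = (2*t)/(-129 + t) = 2*t/(-129 + t))
Y - ((-5638 - 8755) + w(98)) = 36408 - ((-5638 - 8755) + 2*98/(-129 + 98)) = 36408 - (-14393 + 2*98/(-31)) = 36408 - (-14393 + 2*98*(-1/31)) = 36408 - (-14393 - 196/31) = 36408 - 1*(-446379/31) = 36408 + 446379/31 = 1575027/31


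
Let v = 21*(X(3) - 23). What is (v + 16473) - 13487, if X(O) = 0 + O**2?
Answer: 2692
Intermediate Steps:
X(O) = O**2
v = -294 (v = 21*(3**2 - 23) = 21*(9 - 23) = 21*(-14) = -294)
(v + 16473) - 13487 = (-294 + 16473) - 13487 = 16179 - 13487 = 2692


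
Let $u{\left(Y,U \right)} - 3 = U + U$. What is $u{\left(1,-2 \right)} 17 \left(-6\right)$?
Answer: $102$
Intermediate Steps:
$u{\left(Y,U \right)} = 3 + 2 U$ ($u{\left(Y,U \right)} = 3 + \left(U + U\right) = 3 + 2 U$)
$u{\left(1,-2 \right)} 17 \left(-6\right) = \left(3 + 2 \left(-2\right)\right) 17 \left(-6\right) = \left(3 - 4\right) 17 \left(-6\right) = \left(-1\right) 17 \left(-6\right) = \left(-17\right) \left(-6\right) = 102$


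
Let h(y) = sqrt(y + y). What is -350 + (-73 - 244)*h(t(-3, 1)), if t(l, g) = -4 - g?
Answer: -350 - 317*I*sqrt(10) ≈ -350.0 - 1002.4*I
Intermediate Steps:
h(y) = sqrt(2)*sqrt(y) (h(y) = sqrt(2*y) = sqrt(2)*sqrt(y))
-350 + (-73 - 244)*h(t(-3, 1)) = -350 + (-73 - 244)*(sqrt(2)*sqrt(-4 - 1*1)) = -350 - 317*sqrt(2)*sqrt(-4 - 1) = -350 - 317*sqrt(2)*sqrt(-5) = -350 - 317*sqrt(2)*I*sqrt(5) = -350 - 317*I*sqrt(10)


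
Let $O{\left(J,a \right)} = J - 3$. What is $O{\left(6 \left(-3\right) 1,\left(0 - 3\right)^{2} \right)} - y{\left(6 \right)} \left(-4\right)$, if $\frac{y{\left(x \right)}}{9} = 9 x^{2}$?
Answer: $11643$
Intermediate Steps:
$O{\left(J,a \right)} = -3 + J$ ($O{\left(J,a \right)} = J - 3 = -3 + J$)
$y{\left(x \right)} = 81 x^{2}$ ($y{\left(x \right)} = 9 \cdot 9 x^{2} = 81 x^{2}$)
$O{\left(6 \left(-3\right) 1,\left(0 - 3\right)^{2} \right)} - y{\left(6 \right)} \left(-4\right) = \left(-3 + 6 \left(-3\right) 1\right) - 81 \cdot 6^{2} \left(-4\right) = \left(-3 - 18\right) - 81 \cdot 36 \left(-4\right) = \left(-3 - 18\right) - 2916 \left(-4\right) = -21 - -11664 = -21 + 11664 = 11643$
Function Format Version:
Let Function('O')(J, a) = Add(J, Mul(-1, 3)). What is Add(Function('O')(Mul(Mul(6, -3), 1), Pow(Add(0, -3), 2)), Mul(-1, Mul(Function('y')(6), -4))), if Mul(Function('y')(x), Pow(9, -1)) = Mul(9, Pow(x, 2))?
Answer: 11643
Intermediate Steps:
Function('O')(J, a) = Add(-3, J) (Function('O')(J, a) = Add(J, -3) = Add(-3, J))
Function('y')(x) = Mul(81, Pow(x, 2)) (Function('y')(x) = Mul(9, Mul(9, Pow(x, 2))) = Mul(81, Pow(x, 2)))
Add(Function('O')(Mul(Mul(6, -3), 1), Pow(Add(0, -3), 2)), Mul(-1, Mul(Function('y')(6), -4))) = Add(Add(-3, Mul(Mul(6, -3), 1)), Mul(-1, Mul(Mul(81, Pow(6, 2)), -4))) = Add(Add(-3, Mul(-18, 1)), Mul(-1, Mul(Mul(81, 36), -4))) = Add(Add(-3, -18), Mul(-1, Mul(2916, -4))) = Add(-21, Mul(-1, -11664)) = Add(-21, 11664) = 11643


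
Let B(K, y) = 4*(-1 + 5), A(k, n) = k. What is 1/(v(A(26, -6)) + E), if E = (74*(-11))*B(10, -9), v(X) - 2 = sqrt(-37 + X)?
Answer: -13022/169572495 - I*sqrt(11)/169572495 ≈ -7.6793e-5 - 1.9559e-8*I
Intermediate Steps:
v(X) = 2 + sqrt(-37 + X)
B(K, y) = 16 (B(K, y) = 4*4 = 16)
E = -13024 (E = (74*(-11))*16 = -814*16 = -13024)
1/(v(A(26, -6)) + E) = 1/((2 + sqrt(-37 + 26)) - 13024) = 1/((2 + sqrt(-11)) - 13024) = 1/((2 + I*sqrt(11)) - 13024) = 1/(-13022 + I*sqrt(11))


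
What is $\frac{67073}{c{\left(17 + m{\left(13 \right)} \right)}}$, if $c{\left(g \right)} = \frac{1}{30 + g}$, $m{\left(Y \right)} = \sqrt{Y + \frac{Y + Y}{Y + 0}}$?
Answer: $3152431 + 67073 \sqrt{15} \approx 3.4122 \cdot 10^{6}$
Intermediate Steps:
$m{\left(Y \right)} = \sqrt{2 + Y}$ ($m{\left(Y \right)} = \sqrt{Y + \frac{2 Y}{Y}} = \sqrt{Y + 2} = \sqrt{2 + Y}$)
$\frac{67073}{c{\left(17 + m{\left(13 \right)} \right)}} = \frac{67073}{\frac{1}{30 + \left(17 + \sqrt{2 + 13}\right)}} = \frac{67073}{\frac{1}{30 + \left(17 + \sqrt{15}\right)}} = \frac{67073}{\frac{1}{47 + \sqrt{15}}} = 67073 \left(47 + \sqrt{15}\right) = 3152431 + 67073 \sqrt{15}$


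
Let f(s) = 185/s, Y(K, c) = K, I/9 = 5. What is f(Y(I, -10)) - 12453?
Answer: -112040/9 ≈ -12449.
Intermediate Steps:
I = 45 (I = 9*5 = 45)
f(Y(I, -10)) - 12453 = 185/45 - 12453 = 185*(1/45) - 12453 = 37/9 - 12453 = -112040/9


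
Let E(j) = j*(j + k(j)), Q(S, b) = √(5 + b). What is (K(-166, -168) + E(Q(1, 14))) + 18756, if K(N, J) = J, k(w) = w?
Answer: 18626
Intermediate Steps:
E(j) = 2*j² (E(j) = j*(j + j) = j*(2*j) = 2*j²)
(K(-166, -168) + E(Q(1, 14))) + 18756 = (-168 + 2*(√(5 + 14))²) + 18756 = (-168 + 2*(√19)²) + 18756 = (-168 + 2*19) + 18756 = (-168 + 38) + 18756 = -130 + 18756 = 18626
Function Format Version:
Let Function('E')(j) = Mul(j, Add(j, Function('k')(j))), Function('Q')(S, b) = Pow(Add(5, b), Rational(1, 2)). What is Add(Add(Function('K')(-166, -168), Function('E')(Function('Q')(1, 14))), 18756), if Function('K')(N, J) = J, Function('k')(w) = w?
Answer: 18626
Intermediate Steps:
Function('E')(j) = Mul(2, Pow(j, 2)) (Function('E')(j) = Mul(j, Add(j, j)) = Mul(j, Mul(2, j)) = Mul(2, Pow(j, 2)))
Add(Add(Function('K')(-166, -168), Function('E')(Function('Q')(1, 14))), 18756) = Add(Add(-168, Mul(2, Pow(Pow(Add(5, 14), Rational(1, 2)), 2))), 18756) = Add(Add(-168, Mul(2, Pow(Pow(19, Rational(1, 2)), 2))), 18756) = Add(Add(-168, Mul(2, 19)), 18756) = Add(Add(-168, 38), 18756) = Add(-130, 18756) = 18626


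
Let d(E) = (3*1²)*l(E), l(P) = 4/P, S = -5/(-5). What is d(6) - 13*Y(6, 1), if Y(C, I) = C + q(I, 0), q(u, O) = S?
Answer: -89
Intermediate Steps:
S = 1 (S = -5*(-⅕) = 1)
q(u, O) = 1
Y(C, I) = 1 + C (Y(C, I) = C + 1 = 1 + C)
d(E) = 12/E (d(E) = (3*1²)*(4/E) = (3*1)*(4/E) = 3*(4/E) = 12/E)
d(6) - 13*Y(6, 1) = 12/6 - 13*(1 + 6) = 12*(⅙) - 13*7 = 2 - 91 = -89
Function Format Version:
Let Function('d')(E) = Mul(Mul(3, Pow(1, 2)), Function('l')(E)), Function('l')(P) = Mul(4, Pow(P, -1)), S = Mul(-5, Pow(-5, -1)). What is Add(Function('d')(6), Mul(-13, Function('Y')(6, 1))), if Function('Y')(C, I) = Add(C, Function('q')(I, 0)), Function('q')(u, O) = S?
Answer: -89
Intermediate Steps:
S = 1 (S = Mul(-5, Rational(-1, 5)) = 1)
Function('q')(u, O) = 1
Function('Y')(C, I) = Add(1, C) (Function('Y')(C, I) = Add(C, 1) = Add(1, C))
Function('d')(E) = Mul(12, Pow(E, -1)) (Function('d')(E) = Mul(Mul(3, Pow(1, 2)), Mul(4, Pow(E, -1))) = Mul(Mul(3, 1), Mul(4, Pow(E, -1))) = Mul(3, Mul(4, Pow(E, -1))) = Mul(12, Pow(E, -1)))
Add(Function('d')(6), Mul(-13, Function('Y')(6, 1))) = Add(Mul(12, Pow(6, -1)), Mul(-13, Add(1, 6))) = Add(Mul(12, Rational(1, 6)), Mul(-13, 7)) = Add(2, -91) = -89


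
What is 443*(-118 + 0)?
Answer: -52274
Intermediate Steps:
443*(-118 + 0) = 443*(-118) = -52274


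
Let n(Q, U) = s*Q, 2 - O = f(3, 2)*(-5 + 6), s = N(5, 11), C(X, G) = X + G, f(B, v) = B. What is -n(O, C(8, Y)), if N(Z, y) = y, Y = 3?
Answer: 11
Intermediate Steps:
C(X, G) = G + X
s = 11
O = -1 (O = 2 - 3*(-5 + 6) = 2 - 3 = -1)
n(Q, U) = 11*Q
-n(O, C(8, Y)) = -11*(-1) = -1*(-11) = 11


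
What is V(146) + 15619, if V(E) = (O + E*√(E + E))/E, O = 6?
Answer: 1140190/73 + 2*√73 ≈ 15636.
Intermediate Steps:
V(E) = (6 + √2*E^(3/2))/E (V(E) = (6 + E*√(E + E))/E = (6 + E*√(2*E))/E = (6 + E*(√2*√E))/E = (6 + √2*E^(3/2))/E)
V(146) + 15619 = (6 + √2*146^(3/2))/146 + 15619 = (6 + √2*(146*√146))/146 + 15619 = (6 + 292*√73)/146 + 15619 = (3/73 + 2*√73) + 15619 = 1140190/73 + 2*√73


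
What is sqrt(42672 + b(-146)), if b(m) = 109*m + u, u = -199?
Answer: 3*sqrt(2951) ≈ 162.97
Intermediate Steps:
b(m) = -199 + 109*m (b(m) = 109*m - 199 = -199 + 109*m)
sqrt(42672 + b(-146)) = sqrt(42672 + (-199 + 109*(-146))) = sqrt(42672 + (-199 - 15914)) = sqrt(42672 - 16113) = sqrt(26559) = 3*sqrt(2951)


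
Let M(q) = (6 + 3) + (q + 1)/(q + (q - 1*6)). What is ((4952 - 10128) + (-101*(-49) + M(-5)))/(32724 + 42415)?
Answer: -871/300556 ≈ -0.0028980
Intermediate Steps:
M(q) = 9 + (1 + q)/(-6 + 2*q) (M(q) = 9 + (1 + q)/(q + (q - 6)) = 9 + (1 + q)/(q + (-6 + q)) = 9 + (1 + q)/(-6 + 2*q))
((4952 - 10128) + (-101*(-49) + M(-5)))/(32724 + 42415) = ((4952 - 10128) + (-101*(-49) + (-53 + 19*(-5))/(2*(-3 - 5))))/(32724 + 42415) = (-5176 + (4949 + (½)*(-53 - 95)/(-8)))/75139 = (-5176 + (4949 + (½)*(-⅛)*(-148)))*(1/75139) = (-5176 + (4949 + 37/4))*(1/75139) = (-5176 + 19833/4)*(1/75139) = -871/4*1/75139 = -871/300556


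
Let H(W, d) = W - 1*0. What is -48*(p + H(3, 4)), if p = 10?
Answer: -624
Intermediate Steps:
H(W, d) = W (H(W, d) = W + 0 = W)
-48*(p + H(3, 4)) = -48*(10 + 3) = -48*13 = -624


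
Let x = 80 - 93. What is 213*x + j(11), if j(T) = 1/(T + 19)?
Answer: -83069/30 ≈ -2769.0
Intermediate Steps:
j(T) = 1/(19 + T)
x = -13
213*x + j(11) = 213*(-13) + 1/(19 + 11) = -2769 + 1/30 = -83069/30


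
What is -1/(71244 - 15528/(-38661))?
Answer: -12887/918126604 ≈ -1.4036e-5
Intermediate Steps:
-1/(71244 - 15528/(-38661)) = -1/(71244 - 15528*(-1/38661)) = -1/(71244 + 5176/12887) = -1/918126604/12887 = -1*12887/918126604 = -12887/918126604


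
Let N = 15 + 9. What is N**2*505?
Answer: 290880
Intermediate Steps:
N = 24
N**2*505 = 24**2*505 = 576*505 = 290880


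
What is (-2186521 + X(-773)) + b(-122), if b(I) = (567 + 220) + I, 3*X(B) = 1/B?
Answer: -5069000065/2319 ≈ -2.1859e+6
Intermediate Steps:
X(B) = 1/(3*B)
b(I) = 787 + I
(-2186521 + X(-773)) + b(-122) = (-2186521 + (⅓)/(-773)) + (787 - 122) = (-2186521 + (⅓)*(-1/773)) + 665 = (-2186521 - 1/2319) + 665 = -5070542200/2319 + 665 = -5069000065/2319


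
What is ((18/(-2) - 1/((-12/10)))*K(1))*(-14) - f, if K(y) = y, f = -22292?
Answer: 67219/3 ≈ 22406.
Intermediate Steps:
((18/(-2) - 1/((-12/10)))*K(1))*(-14) - f = ((18/(-2) - 1/((-12/10)))*1)*(-14) - 1*(-22292) = ((18*(-½) - 1/((-12*⅒)))*1)*(-14) + 22292 = ((-9 - 1/(-6/5))*1)*(-14) + 22292 = ((-9 - 1*(-⅚))*1)*(-14) + 22292 = ((-9 + ⅚)*1)*(-14) + 22292 = -49/6*1*(-14) + 22292 = -49/6*(-14) + 22292 = 343/3 + 22292 = 67219/3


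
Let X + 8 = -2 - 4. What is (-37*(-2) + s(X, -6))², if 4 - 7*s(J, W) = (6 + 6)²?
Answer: 2916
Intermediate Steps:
X = -14 (X = -8 + (-2 - 4) = -8 - 6 = -14)
s(J, W) = -20 (s(J, W) = 4/7 - (6 + 6)²/7 = 4/7 - ⅐*12² = 4/7 - ⅐*144 = 4/7 - 144/7 = -20)
(-37*(-2) + s(X, -6))² = (-37*(-2) - 20)² = (74 - 20)² = 54² = 2916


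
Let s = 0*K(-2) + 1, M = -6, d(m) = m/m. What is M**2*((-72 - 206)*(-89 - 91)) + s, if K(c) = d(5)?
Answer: 1801441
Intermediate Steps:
d(m) = 1
K(c) = 1
s = 1 (s = 0*1 + 1 = 0 + 1 = 1)
M**2*((-72 - 206)*(-89 - 91)) + s = (-6)**2*((-72 - 206)*(-89 - 91)) + 1 = 36*(-278*(-180)) + 1 = 36*50040 + 1 = 1801440 + 1 = 1801441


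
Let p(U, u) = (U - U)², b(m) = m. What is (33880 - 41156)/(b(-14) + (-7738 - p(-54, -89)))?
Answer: 107/114 ≈ 0.93860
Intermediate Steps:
p(U, u) = 0 (p(U, u) = 0² = 0)
(33880 - 41156)/(b(-14) + (-7738 - p(-54, -89))) = (33880 - 41156)/(-14 + (-7738 - 1*0)) = -7276/(-14 + (-7738 + 0)) = -7276/(-14 - 7738) = -7276/(-7752) = -7276*(-1/7752) = 107/114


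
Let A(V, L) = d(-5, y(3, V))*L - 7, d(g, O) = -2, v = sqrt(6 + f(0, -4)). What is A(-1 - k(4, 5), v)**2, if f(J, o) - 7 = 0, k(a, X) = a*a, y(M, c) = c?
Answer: 101 + 28*sqrt(13) ≈ 201.96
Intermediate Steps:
k(a, X) = a**2
f(J, o) = 7 (f(J, o) = 7 + 0 = 7)
v = sqrt(13) (v = sqrt(6 + 7) = sqrt(13) ≈ 3.6056)
A(V, L) = -7 - 2*L (A(V, L) = -2*L - 7 = -7 - 2*L)
A(-1 - k(4, 5), v)**2 = (-7 - 2*sqrt(13))**2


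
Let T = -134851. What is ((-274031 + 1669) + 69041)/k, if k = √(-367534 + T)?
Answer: 203321*I*√502385/502385 ≈ 286.86*I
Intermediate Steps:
k = I*√502385 (k = √(-367534 - 134851) = √(-502385) = I*√502385 ≈ 708.79*I)
((-274031 + 1669) + 69041)/k = ((-274031 + 1669) + 69041)/((I*√502385)) = (-272362 + 69041)*(-I*√502385/502385) = -(-203321)*I*√502385/502385 = 203321*I*√502385/502385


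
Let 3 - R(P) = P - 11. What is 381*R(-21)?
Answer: 13335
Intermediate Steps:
R(P) = 14 - P (R(P) = 3 - (P - 11) = 3 - (-11 + P) = 3 + (11 - P) = 14 - P)
381*R(-21) = 381*(14 - 1*(-21)) = 381*(14 + 21) = 381*35 = 13335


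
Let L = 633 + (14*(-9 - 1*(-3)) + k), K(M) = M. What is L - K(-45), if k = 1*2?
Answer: 596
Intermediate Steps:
k = 2
L = 551 (L = 633 + (14*(-9 - 1*(-3)) + 2) = 633 + (14*(-9 + 3) + 2) = 633 + (14*(-6) + 2) = 633 + (-84 + 2) = 633 - 82 = 551)
L - K(-45) = 551 - 1*(-45) = 551 + 45 = 596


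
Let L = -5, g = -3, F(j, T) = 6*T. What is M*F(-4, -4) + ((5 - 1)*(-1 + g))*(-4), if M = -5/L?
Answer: 40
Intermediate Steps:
M = 1 (M = -5/(-5) = -5*(-⅕) = 1)
M*F(-4, -4) + ((5 - 1)*(-1 + g))*(-4) = 1*(6*(-4)) + ((5 - 1)*(-1 - 3))*(-4) = 1*(-24) + (4*(-4))*(-4) = -24 - 16*(-4) = -24 + 64 = 40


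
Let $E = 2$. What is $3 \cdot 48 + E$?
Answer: $146$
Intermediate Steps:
$3 \cdot 48 + E = 3 \cdot 48 + 2 = 144 + 2 = 146$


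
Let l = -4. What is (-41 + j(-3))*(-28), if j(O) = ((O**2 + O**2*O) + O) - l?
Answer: 1624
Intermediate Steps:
j(O) = 4 + O + O**2 + O**3 (j(O) = ((O**2 + O**2*O) + O) - 1*(-4) = ((O**2 + O**3) + O) + 4 = (O + O**2 + O**3) + 4 = 4 + O + O**2 + O**3)
(-41 + j(-3))*(-28) = (-41 + (4 - 3 + (-3)**2 + (-3)**3))*(-28) = (-41 + (4 - 3 + 9 - 27))*(-28) = (-41 - 17)*(-28) = -58*(-28) = 1624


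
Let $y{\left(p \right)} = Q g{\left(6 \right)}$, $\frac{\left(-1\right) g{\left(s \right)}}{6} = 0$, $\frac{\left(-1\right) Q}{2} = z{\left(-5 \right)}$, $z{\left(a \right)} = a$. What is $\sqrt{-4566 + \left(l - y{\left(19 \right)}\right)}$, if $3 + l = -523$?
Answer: $2 i \sqrt{1273} \approx 71.358 i$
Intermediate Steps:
$l = -526$ ($l = -3 - 523 = -526$)
$Q = 10$ ($Q = \left(-2\right) \left(-5\right) = 10$)
$g{\left(s \right)} = 0$ ($g{\left(s \right)} = \left(-6\right) 0 = 0$)
$y{\left(p \right)} = 0$ ($y{\left(p \right)} = 10 \cdot 0 = 0$)
$\sqrt{-4566 + \left(l - y{\left(19 \right)}\right)} = \sqrt{-4566 - 526} = \sqrt{-5092} = 2 i \sqrt{1273}$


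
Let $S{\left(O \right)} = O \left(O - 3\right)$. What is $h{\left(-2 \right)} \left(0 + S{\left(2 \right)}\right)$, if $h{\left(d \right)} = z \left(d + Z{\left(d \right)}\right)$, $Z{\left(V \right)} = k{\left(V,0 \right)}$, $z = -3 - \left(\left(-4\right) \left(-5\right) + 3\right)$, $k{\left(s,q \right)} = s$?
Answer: $-208$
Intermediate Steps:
$S{\left(O \right)} = O \left(-3 + O\right)$
$z = -26$ ($z = -3 - \left(20 + 3\right) = -3 - 23 = -26$)
$Z{\left(V \right)} = V$
$h{\left(d \right)} = - 52 d$ ($h{\left(d \right)} = - 26 \left(d + d\right) = - 26 \cdot 2 d = - 52 d$)
$h{\left(-2 \right)} \left(0 + S{\left(2 \right)}\right) = \left(-52\right) \left(-2\right) \left(0 + 2 \left(-3 + 2\right)\right) = 104 \left(0 + 2 \left(-1\right)\right) = 104 \left(0 - 2\right) = 104 \left(-2\right) = -208$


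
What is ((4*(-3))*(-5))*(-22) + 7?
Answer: -1313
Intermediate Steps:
((4*(-3))*(-5))*(-22) + 7 = -12*(-5)*(-22) + 7 = 60*(-22) + 7 = -1320 + 7 = -1313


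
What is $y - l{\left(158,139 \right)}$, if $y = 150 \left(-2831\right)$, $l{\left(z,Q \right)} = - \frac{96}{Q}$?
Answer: $- \frac{59026254}{139} \approx -4.2465 \cdot 10^{5}$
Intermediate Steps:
$y = -424650$
$y - l{\left(158,139 \right)} = -424650 - - \frac{96}{139} = -424650 + \frac{96}{139} = - \frac{59026254}{139}$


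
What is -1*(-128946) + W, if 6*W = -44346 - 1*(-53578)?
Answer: 391454/3 ≈ 1.3048e+5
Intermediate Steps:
W = 4616/3 (W = (-44346 - 1*(-53578))/6 = (-44346 + 53578)/6 = (⅙)*9232 = 4616/3 ≈ 1538.7)
-1*(-128946) + W = -1*(-128946) + 4616/3 = 128946 + 4616/3 = 391454/3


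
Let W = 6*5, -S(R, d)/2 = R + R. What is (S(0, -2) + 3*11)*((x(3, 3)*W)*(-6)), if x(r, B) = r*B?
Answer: -53460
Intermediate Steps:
S(R, d) = -4*R (S(R, d) = -2*(R + R) = -4*R)
W = 30
x(r, B) = B*r
(S(0, -2) + 3*11)*((x(3, 3)*W)*(-6)) = (-4*0 + 3*11)*(((3*3)*30)*(-6)) = (0 + 33)*((9*30)*(-6)) = 33*(270*(-6)) = 33*(-1620) = -53460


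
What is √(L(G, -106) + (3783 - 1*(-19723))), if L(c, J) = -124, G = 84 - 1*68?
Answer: 3*√2598 ≈ 152.91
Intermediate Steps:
G = 16 (G = 84 - 68 = 16)
√(L(G, -106) + (3783 - 1*(-19723))) = √(-124 + (3783 - 1*(-19723))) = √(-124 + (3783 + 19723)) = √(-124 + 23506) = √23382 = 3*√2598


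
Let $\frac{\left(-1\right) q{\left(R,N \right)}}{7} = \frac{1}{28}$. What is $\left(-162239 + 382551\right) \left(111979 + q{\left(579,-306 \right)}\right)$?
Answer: $24670262370$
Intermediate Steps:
$q{\left(R,N \right)} = - \frac{1}{4}$ ($q{\left(R,N \right)} = - \frac{7}{28} = \left(-7\right) \frac{1}{28} = - \frac{1}{4}$)
$\left(-162239 + 382551\right) \left(111979 + q{\left(579,-306 \right)}\right) = \left(-162239 + 382551\right) \left(111979 - \frac{1}{4}\right) = 220312 \cdot \frac{447915}{4} = 24670262370$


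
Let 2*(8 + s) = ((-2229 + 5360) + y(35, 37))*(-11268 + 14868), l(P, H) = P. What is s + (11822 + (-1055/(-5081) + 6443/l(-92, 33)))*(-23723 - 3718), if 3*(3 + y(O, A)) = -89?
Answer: -148142290177577/467452 ≈ -3.1691e+8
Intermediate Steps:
y(O, A) = -98/3 (y(O, A) = -3 + (1/3)*(-89) = -3 - 89/3 = -98/3)
s = 5576992 (s = -8 + (((-2229 + 5360) - 98/3)*(-11268 + 14868))/2 = -8 + ((3131 - 98/3)*3600)/2 = -8 + ((9295/3)*3600)/2 = -8 + (1/2)*11154000 = -8 + 5577000 = 5576992)
s + (11822 + (-1055/(-5081) + 6443/l(-92, 33)))*(-23723 - 3718) = 5576992 + (11822 + (-1055/(-5081) + 6443/(-92)))*(-23723 - 3718) = 5576992 + (11822 + (-1055*(-1/5081) + 6443*(-1/92)))*(-27441) = 5576992 + (11822 + (1055/5081 - 6443/92))*(-27441) = 5576992 + (11822 - 32639823/467452)*(-27441) = 5576992 + (5493577721/467452)*(-27441) = 5576992 - 150749266241961/467452 = -148142290177577/467452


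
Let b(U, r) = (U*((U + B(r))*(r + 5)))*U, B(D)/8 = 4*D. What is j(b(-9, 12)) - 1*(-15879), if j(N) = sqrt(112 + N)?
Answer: 15879 + sqrt(516487) ≈ 16598.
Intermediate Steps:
B(D) = 32*D (B(D) = 8*(4*D) = 32*D)
b(U, r) = U**2*(5 + r)*(U + 32*r) (b(U, r) = (U*((U + 32*r)*(r + 5)))*U = (U*((U + 32*r)*(5 + r)))*U = (U*((5 + r)*(U + 32*r)))*U = (U*(5 + r)*(U + 32*r))*U = U**2*(5 + r)*(U + 32*r))
j(b(-9, 12)) - 1*(-15879) = sqrt(112 + (-9)**2*(5*(-9) + 32*12**2 + 160*12 - 9*12)) - 1*(-15879) = sqrt(112 + 81*(-45 + 32*144 + 1920 - 108)) + 15879 = sqrt(112 + 81*(-45 + 4608 + 1920 - 108)) + 15879 = sqrt(112 + 81*6375) + 15879 = sqrt(112 + 516375) + 15879 = sqrt(516487) + 15879 = 15879 + sqrt(516487)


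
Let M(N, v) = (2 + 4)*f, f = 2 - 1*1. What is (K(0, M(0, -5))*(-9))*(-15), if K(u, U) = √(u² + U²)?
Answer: 810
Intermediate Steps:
f = 1 (f = 2 - 1 = 1)
M(N, v) = 6 (M(N, v) = (2 + 4)*1 = 6*1 = 6)
K(u, U) = √(U² + u²)
(K(0, M(0, -5))*(-9))*(-15) = (√(6² + 0²)*(-9))*(-15) = (√(36 + 0)*(-9))*(-15) = (√36*(-9))*(-15) = (6*(-9))*(-15) = -54*(-15) = 810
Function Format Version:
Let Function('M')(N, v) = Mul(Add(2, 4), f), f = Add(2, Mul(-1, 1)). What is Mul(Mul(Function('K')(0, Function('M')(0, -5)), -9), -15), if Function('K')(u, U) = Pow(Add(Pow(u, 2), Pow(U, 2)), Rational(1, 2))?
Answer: 810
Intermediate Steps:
f = 1 (f = Add(2, -1) = 1)
Function('M')(N, v) = 6 (Function('M')(N, v) = Mul(Add(2, 4), 1) = Mul(6, 1) = 6)
Function('K')(u, U) = Pow(Add(Pow(U, 2), Pow(u, 2)), Rational(1, 2))
Mul(Mul(Function('K')(0, Function('M')(0, -5)), -9), -15) = Mul(Mul(Pow(Add(Pow(6, 2), Pow(0, 2)), Rational(1, 2)), -9), -15) = Mul(Mul(Pow(Add(36, 0), Rational(1, 2)), -9), -15) = Mul(Mul(Pow(36, Rational(1, 2)), -9), -15) = Mul(Mul(6, -9), -15) = Mul(-54, -15) = 810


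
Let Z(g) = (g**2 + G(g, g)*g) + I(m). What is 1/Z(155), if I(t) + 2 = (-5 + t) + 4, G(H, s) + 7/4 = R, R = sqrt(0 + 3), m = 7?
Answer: 126708/3009912587 - 2480*sqrt(3)/9029737761 ≈ 4.1621e-5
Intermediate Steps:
R = sqrt(3) ≈ 1.7320
G(H, s) = -7/4 + sqrt(3)
I(t) = -3 + t (I(t) = -2 + ((-5 + t) + 4) = -2 + (-1 + t) = -3 + t)
Z(g) = 4 + g**2 + g*(-7/4 + sqrt(3)) (Z(g) = (g**2 + (-7/4 + sqrt(3))*g) + (-3 + 7) = (g**2 + g*(-7/4 + sqrt(3))) + 4 = 4 + g**2 + g*(-7/4 + sqrt(3)))
1/Z(155) = 1/(4 + 155**2 - 7/4*155 + 155*sqrt(3)) = 1/(4 + 24025 - 1085/4 + 155*sqrt(3)) = 1/(95031/4 + 155*sqrt(3))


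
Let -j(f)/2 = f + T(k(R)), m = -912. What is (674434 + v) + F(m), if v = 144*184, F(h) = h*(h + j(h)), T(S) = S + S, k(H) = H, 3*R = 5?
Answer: -124734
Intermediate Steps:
R = 5/3 (R = (1/3)*5 = 5/3 ≈ 1.6667)
T(S) = 2*S
j(f) = -20/3 - 2*f (j(f) = -2*(f + 2*(5/3)) = -2*(f + 10/3) = -2*(10/3 + f) = -20/3 - 2*f)
F(h) = h*(-20/3 - h) (F(h) = h*(h + (-20/3 - 2*h)) = h*(-20/3 - h))
v = 26496
(674434 + v) + F(m) = (674434 + 26496) - 1/3*(-912)*(20 + 3*(-912)) = 700930 - 1/3*(-912)*(20 - 2736) = 700930 - 1/3*(-912)*(-2716) = 700930 - 825664 = -124734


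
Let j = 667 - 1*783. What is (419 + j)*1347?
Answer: 408141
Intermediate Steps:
j = -116 (j = 667 - 783 = -116)
(419 + j)*1347 = (419 - 116)*1347 = 303*1347 = 408141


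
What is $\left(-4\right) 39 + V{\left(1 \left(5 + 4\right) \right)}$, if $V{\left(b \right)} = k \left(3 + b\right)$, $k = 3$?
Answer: $-120$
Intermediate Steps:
$V{\left(b \right)} = 9 + 3 b$ ($V{\left(b \right)} = 3 \left(3 + b\right) = 9 + 3 b$)
$\left(-4\right) 39 + V{\left(1 \left(5 + 4\right) \right)} = \left(-4\right) 39 + \left(9 + 3 \cdot 1 \left(5 + 4\right)\right) = -156 + \left(9 + 3 \cdot 1 \cdot 9\right) = -156 + \left(9 + 3 \cdot 9\right) = -156 + \left(9 + 27\right) = -156 + 36 = -120$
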